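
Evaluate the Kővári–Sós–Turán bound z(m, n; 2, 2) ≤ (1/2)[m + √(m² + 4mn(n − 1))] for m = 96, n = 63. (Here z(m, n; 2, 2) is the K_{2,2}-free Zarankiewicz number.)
z(96, 63; 2, 2) ≤ (1/2)[96 + √(96² + 4·96·63·62)] = (1/2)[96 + √1509120] = 662.2312

Kővári–Sós–Turán: let r_1, ..., r_96 be the row sums and z = Σ r_i the total number of 1s. Each pair of columns can share at most one row with both entries 1 (else a 2×2 all-ones block appears), so Σ_i C(r_i, 2) ≤ C(63, 2) = 1953. By convexity Σ_i C(r_i, 2) ≥ 96·C(z/96, 2) = z(z − 96)/(2·96), giving z² − 96z − 96·63·62 ≤ 0 and hence z ≤ (1/2)[96 + √(9216 + 4·374976)] = (1/2)[96 + √1509120] ≈ (1/2)(96 + 1228.4625) = 662.2312.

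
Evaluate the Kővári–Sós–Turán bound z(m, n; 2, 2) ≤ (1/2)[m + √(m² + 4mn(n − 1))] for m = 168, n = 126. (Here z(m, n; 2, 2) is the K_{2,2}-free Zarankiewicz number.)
z(168, 126; 2, 2) ≤ (1/2)[168 + √(168² + 4·168·126·125)] = (1/2)[168 + √10612224] = 1712.8204

Kővári–Sós–Turán: let r_1, ..., r_168 be the row sums and z = Σ r_i the total number of 1s. Each pair of columns can share at most one row with both entries 1 (else a 2×2 all-ones block appears), so Σ_i C(r_i, 2) ≤ C(126, 2) = 7875. By convexity Σ_i C(r_i, 2) ≥ 168·C(z/168, 2) = z(z − 168)/(2·168), giving z² − 168z − 168·126·125 ≤ 0 and hence z ≤ (1/2)[168 + √(28224 + 4·2646000)] = (1/2)[168 + √10612224] ≈ (1/2)(168 + 3257.6409) = 1712.8204.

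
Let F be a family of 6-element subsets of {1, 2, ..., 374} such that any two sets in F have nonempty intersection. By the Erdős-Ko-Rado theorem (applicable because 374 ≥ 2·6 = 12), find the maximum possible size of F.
max |F| = C(373, 5) = 58569636069

Erdős-Ko-Rado (1961): when n ≥ 2k, max |F| = C(n−1, k−1). The bound is attained by the star {A : i ∈ A} for any fixed i ∈ [n]. Here C(374−1, 6−1) = C(373, 5) = 58569636069.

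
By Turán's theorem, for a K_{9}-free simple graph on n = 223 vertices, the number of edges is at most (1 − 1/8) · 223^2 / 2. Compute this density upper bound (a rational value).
Turán density bound = (7/8) · 223^2/2 = 348103/16 ≈ 21756.4375

Turán's theorem: ex(n, K_{r+1}) is achieved by the complete r-partite Turán graph T(n, r) with parts as balanced as possible, and is at most (1 − 1/r) · n^2/2. For r = 8, n = 223: the density bound is (7/8) · 49729/2 = 348103/16 ≈ 21756.4375. The integer-valued extremum is e(T(223, 8)) = 21756, which is strictly less than the density bound 348103/16 since 8 ∤ 223 (the parts of T(223, 8) cannot all be equal).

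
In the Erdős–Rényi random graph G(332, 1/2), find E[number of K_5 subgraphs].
E[# K_5] = C(332, 5) · (1/2)^C(5, 2) = 32611330136 / 2^10 = 4076416267/128 = 31847002.0859375

For each 5-subset S of vertices (there are C(332, 5) = 32611330136 such S), let X_S = 1 if S induces a K_5 (all C(5, 2) = 10 edges present). Then P(X_S = 1) = (1/2)^10 = 1/1024. By linearity of expectation, E[# K_5] = C(332, 5) · (1/2)^10 = 32611330136 / 1024 = 4076416267/128 = 31847002.0859375.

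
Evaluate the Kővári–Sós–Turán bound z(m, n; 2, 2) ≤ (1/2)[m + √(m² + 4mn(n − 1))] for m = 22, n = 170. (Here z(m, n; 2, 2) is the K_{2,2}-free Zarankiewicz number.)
z(22, 170; 2, 2) ≤ (1/2)[22 + √(22² + 4·22·170·169)] = (1/2)[22 + √2528724] = 806.0981

Kővári–Sós–Turán: let r_1, ..., r_22 be the row sums and z = Σ r_i the total number of 1s. Each pair of columns can share at most one row with both entries 1 (else a 2×2 all-ones block appears), so Σ_i C(r_i, 2) ≤ C(170, 2) = 14365. By convexity Σ_i C(r_i, 2) ≥ 22·C(z/22, 2) = z(z − 22)/(2·22), giving z² − 22z − 22·170·169 ≤ 0 and hence z ≤ (1/2)[22 + √(484 + 4·632060)] = (1/2)[22 + √2528724] ≈ (1/2)(22 + 1590.1962) = 806.0981.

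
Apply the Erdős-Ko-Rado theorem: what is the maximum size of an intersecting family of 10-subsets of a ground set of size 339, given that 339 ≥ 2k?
max |F| = C(338, 9) = 142507712969075740

The Erdős-Ko-Rado theorem states: for n ≥ 2k, an intersecting family of k-subsets of an n-element set has size at most C(n − 1, k − 1), with equality for 'star' families {A ⊆ [n] : |A| = k, i ∈ A} (fix an element i). For n = 339, k = 10: C(338, 9) = 142507712969075740.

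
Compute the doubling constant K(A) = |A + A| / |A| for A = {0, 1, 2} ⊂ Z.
K = |A + A| / |A| = 5/3

Enumerate A + A = {a + b : a, b ∈ A}. With |A| = 3, there are |A|^2 = 9 ordered sum pairs; collecting distinct values, A + A = {0, 1, 2, 3, 4}, so |A + A| = 5. Thus K = 5/3. Here |A + A| = 2|A| − 1 = 5, the minimum possible — so K = 5/3 is minimal, which holds iff A is an arithmetic progression.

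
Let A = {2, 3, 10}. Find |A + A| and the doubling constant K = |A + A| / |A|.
K = |A + A| / |A| = 6/3 = 2

Enumerate A + A = {a + b : a, b ∈ A}. With |A| = 3, there are |A|^2 = 9 ordered sum pairs; collecting distinct values, A + A = {4, 5, 6, 12, 13, 20}, so |A + A| = 6. Thus K = 6/3 = 2. For comparison, the minimum possible |A + A| over all 3-element sets is 2·3 − 1 = 5 (so min K = 5/3), attained only by arithmetic progressions.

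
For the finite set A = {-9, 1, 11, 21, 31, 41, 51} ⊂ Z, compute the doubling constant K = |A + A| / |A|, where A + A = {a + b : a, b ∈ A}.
K = |A + A| / |A| = 13/7

Enumerate A + A = {a + b : a, b ∈ A}. With |A| = 7, there are |A|^2 = 49 ordered sum pairs; collecting distinct values, A + A = {-18, -8, 2, 12, 22, 32, 42, 52, 62, 72, 82, 92, 102}, so |A + A| = 13. Thus K = 13/7. Here |A + A| = 2|A| − 1 = 13, the minimum possible — so K = 13/7 is minimal, which holds iff A is an arithmetic progression.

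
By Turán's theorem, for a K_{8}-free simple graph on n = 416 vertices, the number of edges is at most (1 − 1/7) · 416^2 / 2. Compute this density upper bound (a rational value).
Turán density bound = (6/7) · 416^2/2 = 519168/7 ≈ 74166.8571

Turán's theorem: ex(n, K_{r+1}) is achieved by the complete r-partite Turán graph T(n, r) with parts as balanced as possible, and is at most (1 − 1/r) · n^2/2. For r = 7, n = 416: the density bound is (6/7) · 173056/2 = 519168/7 ≈ 74166.8571. The integer-valued extremum is e(T(416, 7)) = 74166, which is strictly less than the density bound 519168/7 since 7 ∤ 416 (the parts of T(416, 7) cannot all be equal).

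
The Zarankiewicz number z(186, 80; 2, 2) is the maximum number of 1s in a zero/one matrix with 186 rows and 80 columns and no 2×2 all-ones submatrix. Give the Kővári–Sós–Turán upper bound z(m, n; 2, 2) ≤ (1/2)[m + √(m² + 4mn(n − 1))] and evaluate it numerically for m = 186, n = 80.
z(186, 80; 2, 2) ≤ (1/2)[186 + √(186² + 4·186·80·79)] = (1/2)[186 + √4736676] = 1181.1953

Kővári–Sós–Turán: let r_1, ..., r_186 be the row sums and z = Σ r_i the total number of 1s. Each pair of columns can share at most one row with both entries 1 (else a 2×2 all-ones block appears), so Σ_i C(r_i, 2) ≤ C(80, 2) = 3160. By convexity Σ_i C(r_i, 2) ≥ 186·C(z/186, 2) = z(z − 186)/(2·186), giving z² − 186z − 186·80·79 ≤ 0 and hence z ≤ (1/2)[186 + √(34596 + 4·1175520)] = (1/2)[186 + √4736676] ≈ (1/2)(186 + 2176.3906) = 1181.1953.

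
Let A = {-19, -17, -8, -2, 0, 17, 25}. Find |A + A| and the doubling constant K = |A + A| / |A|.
K = |A + A| / |A| = 24/7

Enumerate A + A = {a + b : a, b ∈ A}. With |A| = 7, there are |A|^2 = 49 ordered sum pairs; collecting distinct values, A + A = {-38, -36, -34, -27, -25, -21, -19, -17, -16, -10, -8, -4, -2, 0, 6, 8, 9, 15, 17, 23, 25, 34, 42, 50}, so |A + A| = 24. Thus K = 24/7. For comparison, the minimum possible |A + A| over all 7-element sets is 2·7 − 1 = 13 (so min K = 13/7), attained only by arithmetic progressions.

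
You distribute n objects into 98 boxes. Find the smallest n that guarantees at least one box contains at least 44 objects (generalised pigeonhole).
n = (44 − 1)·98 + 1 = 4215

By the generalised pigeonhole principle, to guarantee some box contains ≥ r objects we need more than (r − 1) · k objects total. Threshold: n = (r − 1) · k + 1. With r = 44 and k = 98: n = 43 · 98 + 1 = 4214 + 1 = 4215. For n = 4214 = 43 · 98, we can put exactly 43 objects in every box, avoiding 44 in any single one — so 4215 is tight.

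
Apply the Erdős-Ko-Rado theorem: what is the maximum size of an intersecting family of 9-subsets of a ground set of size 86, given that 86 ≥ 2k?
max |F| = C(85, 8) = 48124511370

The Erdős-Ko-Rado theorem states: for n ≥ 2k, an intersecting family of k-subsets of an n-element set has size at most C(n − 1, k − 1), with equality for 'star' families {A ⊆ [n] : |A| = k, i ∈ A} (fix an element i). For n = 86, k = 9: C(85, 8) = 48124511370.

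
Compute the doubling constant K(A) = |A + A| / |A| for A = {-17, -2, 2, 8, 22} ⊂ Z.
K = |A + A| / |A| = 15/5 = 3

Enumerate A + A = {a + b : a, b ∈ A}. With |A| = 5, there are |A|^2 = 25 ordered sum pairs; collecting distinct values, A + A = {-34, -19, -15, -9, -4, 0, 4, 5, 6, 10, 16, 20, 24, 30, 44}, so |A + A| = 15. Thus K = 15/5 = 3. For comparison, the minimum possible |A + A| over all 5-element sets is 2·5 − 1 = 9 (so min K = 9/5), attained only by arithmetic progressions.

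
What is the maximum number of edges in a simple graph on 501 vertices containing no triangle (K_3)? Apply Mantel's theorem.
ex(501, K_3) = ⌊501^2/4⌋ = 62750

Mantel (1907): a triangle-free graph on n vertices has at most ⌊n^2/4⌋ edges, with equality for the complete bipartite graph K_{⌊n/2⌋, ⌈n/2⌉}. For n = 501: ⌊501^2/4⌋ = ⌊251001/4⌋ = 62750. The extremal graph is K_{250, 251}, which has 250·251 = 62750 edges.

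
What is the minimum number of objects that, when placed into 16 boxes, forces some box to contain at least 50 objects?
n = (50 − 1)·16 + 1 = 785

By the generalised pigeonhole principle, to guarantee some box contains ≥ r objects we need more than (r − 1) · k objects total. Threshold: n = (r − 1) · k + 1. With r = 50 and k = 16: n = 49 · 16 + 1 = 784 + 1 = 785. For n = 784 = 49 · 16, we can put exactly 49 objects in every box, avoiding 50 in any single one — so 785 is tight.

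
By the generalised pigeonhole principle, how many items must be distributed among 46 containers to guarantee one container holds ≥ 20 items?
n = (20 − 1)·46 + 1 = 875

By the generalised pigeonhole principle, to guarantee some box contains ≥ r objects we need more than (r − 1) · k objects total. Threshold: n = (r − 1) · k + 1. With r = 20 and k = 46: n = 19 · 46 + 1 = 874 + 1 = 875. For n = 874 = 19 · 46, we can put exactly 19 objects in every box, avoiding 20 in any single one — so 875 is tight.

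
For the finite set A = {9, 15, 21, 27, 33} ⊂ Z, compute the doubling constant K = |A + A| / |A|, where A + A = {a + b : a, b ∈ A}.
K = |A + A| / |A| = 9/5

Enumerate A + A = {a + b : a, b ∈ A}. With |A| = 5, there are |A|^2 = 25 ordered sum pairs; collecting distinct values, A + A = {18, 24, 30, 36, 42, 48, 54, 60, 66}, so |A + A| = 9. Thus K = 9/5. Here |A + A| = 2|A| − 1 = 9, the minimum possible — so K = 9/5 is minimal, which holds iff A is an arithmetic progression.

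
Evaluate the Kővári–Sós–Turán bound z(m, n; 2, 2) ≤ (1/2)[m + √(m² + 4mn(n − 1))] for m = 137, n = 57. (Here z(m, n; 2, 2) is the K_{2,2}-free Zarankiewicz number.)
z(137, 57; 2, 2) ≤ (1/2)[137 + √(137² + 4·137·57·56)] = (1/2)[137 + √1767985] = 733.328

Kővári–Sós–Turán: let r_1, ..., r_137 be the row sums and z = Σ r_i the total number of 1s. Each pair of columns can share at most one row with both entries 1 (else a 2×2 all-ones block appears), so Σ_i C(r_i, 2) ≤ C(57, 2) = 1596. By convexity Σ_i C(r_i, 2) ≥ 137·C(z/137, 2) = z(z − 137)/(2·137), giving z² − 137z − 137·57·56 ≤ 0 and hence z ≤ (1/2)[137 + √(18769 + 4·437304)] = (1/2)[137 + √1767985] ≈ (1/2)(137 + 1329.656) = 733.328.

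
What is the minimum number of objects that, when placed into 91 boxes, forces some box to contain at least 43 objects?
n = (43 − 1)·91 + 1 = 3823

By the generalised pigeonhole principle, to guarantee some box contains ≥ r objects we need more than (r − 1) · k objects total. Threshold: n = (r − 1) · k + 1. With r = 43 and k = 91: n = 42 · 91 + 1 = 3822 + 1 = 3823. For n = 3822 = 42 · 91, we can put exactly 42 objects in every box, avoiding 43 in any single one — so 3823 is tight.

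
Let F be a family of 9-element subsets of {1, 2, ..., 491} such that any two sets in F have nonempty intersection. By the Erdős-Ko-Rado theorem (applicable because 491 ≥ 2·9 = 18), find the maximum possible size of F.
max |F| = C(490, 8) = 77822234984371185

The Erdős-Ko-Rado theorem states: for n ≥ 2k, an intersecting family of k-subsets of an n-element set has size at most C(n − 1, k − 1), with equality for 'star' families {A ⊆ [n] : |A| = k, i ∈ A} (fix an element i). For n = 491, k = 9: C(490, 8) = 77822234984371185.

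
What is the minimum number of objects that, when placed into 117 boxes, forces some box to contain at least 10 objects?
n = (10 − 1)·117 + 1 = 1054

By the generalised pigeonhole principle, to guarantee some box contains ≥ r objects we need more than (r − 1) · k objects total. Threshold: n = (r − 1) · k + 1. With r = 10 and k = 117: n = 9 · 117 + 1 = 1053 + 1 = 1054. For n = 1053 = 9 · 117, we can put exactly 9 objects in every box, avoiding 10 in any single one — so 1054 is tight.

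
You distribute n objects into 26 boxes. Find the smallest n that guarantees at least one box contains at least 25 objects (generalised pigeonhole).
n = (25 − 1)·26 + 1 = 625

By the generalised pigeonhole principle, to guarantee some box contains ≥ r objects we need more than (r − 1) · k objects total. Threshold: n = (r − 1) · k + 1. With r = 25 and k = 26: n = 24 · 26 + 1 = 624 + 1 = 625. For n = 624 = 24 · 26, we can put exactly 24 objects in every box, avoiding 25 in any single one — so 625 is tight.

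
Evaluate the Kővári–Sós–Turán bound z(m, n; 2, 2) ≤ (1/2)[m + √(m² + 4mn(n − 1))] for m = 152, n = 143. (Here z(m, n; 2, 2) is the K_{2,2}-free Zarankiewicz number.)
z(152, 143; 2, 2) ≤ (1/2)[152 + √(152² + 4·152·143·142)] = (1/2)[152 + √12369152] = 1834.4903

Kővári–Sós–Turán: let r_1, ..., r_152 be the row sums and z = Σ r_i the total number of 1s. Each pair of columns can share at most one row with both entries 1 (else a 2×2 all-ones block appears), so Σ_i C(r_i, 2) ≤ C(143, 2) = 10153. By convexity Σ_i C(r_i, 2) ≥ 152·C(z/152, 2) = z(z − 152)/(2·152), giving z² − 152z − 152·143·142 ≤ 0 and hence z ≤ (1/2)[152 + √(23104 + 4·3086512)] = (1/2)[152 + √12369152] ≈ (1/2)(152 + 3516.9805) = 1834.4903.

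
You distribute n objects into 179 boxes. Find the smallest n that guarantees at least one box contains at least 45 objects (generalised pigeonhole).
n = (45 − 1)·179 + 1 = 7877

By the generalised pigeonhole principle, to guarantee some box contains ≥ r objects we need more than (r − 1) · k objects total. Threshold: n = (r − 1) · k + 1. With r = 45 and k = 179: n = 44 · 179 + 1 = 7876 + 1 = 7877. For n = 7876 = 44 · 179, we can put exactly 44 objects in every box, avoiding 45 in any single one — so 7877 is tight.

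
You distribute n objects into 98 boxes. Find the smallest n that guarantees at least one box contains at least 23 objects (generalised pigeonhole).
n = (23 − 1)·98 + 1 = 2157

By the generalised pigeonhole principle, to guarantee some box contains ≥ r objects we need more than (r − 1) · k objects total. Threshold: n = (r − 1) · k + 1. With r = 23 and k = 98: n = 22 · 98 + 1 = 2156 + 1 = 2157. For n = 2156 = 22 · 98, we can put exactly 22 objects in every box, avoiding 23 in any single one — so 2157 is tight.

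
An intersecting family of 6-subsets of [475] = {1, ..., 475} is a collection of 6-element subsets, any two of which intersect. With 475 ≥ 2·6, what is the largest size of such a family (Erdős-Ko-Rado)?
max |F| = C(474, 5) = 195217613844

Erdős-Ko-Rado (1961): when n ≥ 2k, max |F| = C(n−1, k−1). The bound is attained by the star {A : i ∈ A} for any fixed i ∈ [n]. Here C(475−1, 6−1) = C(474, 5) = 195217613844.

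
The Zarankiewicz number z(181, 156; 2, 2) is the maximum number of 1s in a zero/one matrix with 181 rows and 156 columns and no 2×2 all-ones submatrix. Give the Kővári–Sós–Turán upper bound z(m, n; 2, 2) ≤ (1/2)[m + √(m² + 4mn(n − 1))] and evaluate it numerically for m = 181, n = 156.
z(181, 156; 2, 2) ≤ (1/2)[181 + √(181² + 4·181·156·155)] = (1/2)[181 + √17539081] = 2184.4843

Kővári–Sós–Turán: let r_1, ..., r_181 be the row sums and z = Σ r_i the total number of 1s. Each pair of columns can share at most one row with both entries 1 (else a 2×2 all-ones block appears), so Σ_i C(r_i, 2) ≤ C(156, 2) = 12090. By convexity Σ_i C(r_i, 2) ≥ 181·C(z/181, 2) = z(z − 181)/(2·181), giving z² − 181z − 181·156·155 ≤ 0 and hence z ≤ (1/2)[181 + √(32761 + 4·4376580)] = (1/2)[181 + √17539081] ≈ (1/2)(181 + 4187.9686) = 2184.4843.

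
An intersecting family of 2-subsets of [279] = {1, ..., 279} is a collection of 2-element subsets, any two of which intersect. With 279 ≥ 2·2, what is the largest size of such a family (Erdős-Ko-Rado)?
max |F| = C(278, 1) = 278

Erdős-Ko-Rado (1961): when n ≥ 2k, max |F| = C(n−1, k−1). The bound is attained by the star {A : i ∈ A} for any fixed i ∈ [n]. Here C(279−1, 2−1) = C(278, 1) = 278.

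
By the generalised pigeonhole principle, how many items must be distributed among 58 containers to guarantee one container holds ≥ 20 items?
n = (20 − 1)·58 + 1 = 1103

By the generalised pigeonhole principle, to guarantee some box contains ≥ r objects we need more than (r − 1) · k objects total. Threshold: n = (r − 1) · k + 1. With r = 20 and k = 58: n = 19 · 58 + 1 = 1102 + 1 = 1103. For n = 1102 = 19 · 58, we can put exactly 19 objects in every box, avoiding 20 in any single one — so 1103 is tight.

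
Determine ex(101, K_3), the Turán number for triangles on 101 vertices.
ex(101, K_3) = ⌊101^2/4⌋ = 2550

Mantel (1907): a triangle-free graph on n vertices has at most ⌊n^2/4⌋ edges, with equality for the complete bipartite graph K_{⌊n/2⌋, ⌈n/2⌉}. For n = 101: ⌊101^2/4⌋ = ⌊10201/4⌋ = 2550. The extremal graph is K_{50, 51}, which has 50·51 = 2550 edges.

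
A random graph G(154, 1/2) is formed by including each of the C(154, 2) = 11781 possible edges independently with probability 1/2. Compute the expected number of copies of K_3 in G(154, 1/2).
E[# K_3] = C(154, 3) · (1/2)^C(3, 2) = 596904 / 2^3 = 74613

For each 3-subset S of vertices (there are C(154, 3) = 596904 such S), let X_S = 1 if S induces a K_3 (all C(3, 2) = 3 edges present). Then P(X_S = 1) = (1/2)^3 = 1/8. By linearity of expectation, E[# K_3] = C(154, 3) · (1/2)^3 = 596904 / 8 = 74613.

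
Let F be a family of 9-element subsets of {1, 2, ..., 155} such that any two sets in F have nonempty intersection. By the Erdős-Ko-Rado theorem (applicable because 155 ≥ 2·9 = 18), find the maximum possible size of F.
max |F| = C(154, 8) = 6521818990995

The Erdős-Ko-Rado theorem states: for n ≥ 2k, an intersecting family of k-subsets of an n-element set has size at most C(n − 1, k − 1), with equality for 'star' families {A ⊆ [n] : |A| = k, i ∈ A} (fix an element i). For n = 155, k = 9: C(154, 8) = 6521818990995.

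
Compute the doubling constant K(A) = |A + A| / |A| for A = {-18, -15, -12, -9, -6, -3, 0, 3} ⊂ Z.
K = |A + A| / |A| = 15/8

Enumerate A + A = {a + b : a, b ∈ A}. With |A| = 8, there are |A|^2 = 64 ordered sum pairs; collecting distinct values, A + A = {-36, -33, -30, -27, -24, -21, -18, -15, -12, -9, -6, -3, 0, 3, 6}, so |A + A| = 15. Thus K = 15/8. Here |A + A| = 2|A| − 1 = 15, the minimum possible — so K = 15/8 is minimal, which holds iff A is an arithmetic progression.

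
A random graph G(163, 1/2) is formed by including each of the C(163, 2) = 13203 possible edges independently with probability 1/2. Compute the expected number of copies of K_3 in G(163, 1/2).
E[# K_3] = C(163, 3) · (1/2)^C(3, 2) = 708561 / 2^3 = 88570.125

For each 3-subset S of vertices (there are C(163, 3) = 708561 such S), let X_S = 1 if S induces a K_3 (all C(3, 2) = 3 edges present). Then P(X_S = 1) = (1/2)^3 = 1/8. By linearity of expectation, E[# K_3] = C(163, 3) · (1/2)^3 = 708561 / 8 = 88570.125.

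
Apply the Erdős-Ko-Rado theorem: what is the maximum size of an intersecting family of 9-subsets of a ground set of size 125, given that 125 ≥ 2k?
max |F| = C(124, 8) = 1100899186101

Erdős-Ko-Rado (1961): when n ≥ 2k, max |F| = C(n−1, k−1). The bound is attained by the star {A : i ∈ A} for any fixed i ∈ [n]. Here C(125−1, 9−1) = C(124, 8) = 1100899186101.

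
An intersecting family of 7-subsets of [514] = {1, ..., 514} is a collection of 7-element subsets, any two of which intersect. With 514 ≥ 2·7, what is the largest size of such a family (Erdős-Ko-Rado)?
max |F| = C(513, 6) = 24582576566016

The Erdős-Ko-Rado theorem states: for n ≥ 2k, an intersecting family of k-subsets of an n-element set has size at most C(n − 1, k − 1), with equality for 'star' families {A ⊆ [n] : |A| = k, i ∈ A} (fix an element i). For n = 514, k = 7: C(513, 6) = 24582576566016.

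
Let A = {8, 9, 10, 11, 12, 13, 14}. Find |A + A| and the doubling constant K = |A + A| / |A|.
K = |A + A| / |A| = 13/7

Enumerate A + A = {a + b : a, b ∈ A}. With |A| = 7, there are |A|^2 = 49 ordered sum pairs; collecting distinct values, A + A = {16, 17, 18, 19, 20, 21, 22, 23, 24, 25, 26, 27, 28}, so |A + A| = 13. Thus K = 13/7. Here |A + A| = 2|A| − 1 = 13, the minimum possible — so K = 13/7 is minimal, which holds iff A is an arithmetic progression.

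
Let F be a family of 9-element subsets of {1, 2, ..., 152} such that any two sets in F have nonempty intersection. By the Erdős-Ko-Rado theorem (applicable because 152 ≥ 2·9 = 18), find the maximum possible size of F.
max |F| = C(151, 8) = 5551321138650

Erdős-Ko-Rado (1961): when n ≥ 2k, max |F| = C(n−1, k−1). The bound is attained by the star {A : i ∈ A} for any fixed i ∈ [n]. Here C(152−1, 9−1) = C(151, 8) = 5551321138650.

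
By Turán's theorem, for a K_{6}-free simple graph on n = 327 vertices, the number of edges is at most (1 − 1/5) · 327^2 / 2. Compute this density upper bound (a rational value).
Turán density bound = (4/5) · 327^2/2 = 213858/5 ≈ 42771.6

Turán's theorem: ex(n, K_{r+1}) is achieved by the complete r-partite Turán graph T(n, r) with parts as balanced as possible, and is at most (1 − 1/r) · n^2/2. For r = 5, n = 327: the density bound is (4/5) · 106929/2 = 213858/5 ≈ 42771.6. The integer-valued extremum is e(T(327, 5)) = 42771, which is strictly less than the density bound 213858/5 since 5 ∤ 327 (the parts of T(327, 5) cannot all be equal).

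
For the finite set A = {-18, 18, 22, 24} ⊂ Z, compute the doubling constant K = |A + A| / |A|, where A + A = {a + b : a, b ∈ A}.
K = |A + A| / |A| = 10/4 = 5/2

Enumerate A + A = {a + b : a, b ∈ A}. With |A| = 4, there are |A|^2 = 16 ordered sum pairs; collecting distinct values, A + A = {-36, 0, 4, 6, 36, 40, 42, 44, 46, 48}, so |A + A| = 10. Thus K = 10/4 = 5/2. For comparison, the minimum possible |A + A| over all 4-element sets is 2·4 − 1 = 7 (so min K = 7/4), attained only by arithmetic progressions.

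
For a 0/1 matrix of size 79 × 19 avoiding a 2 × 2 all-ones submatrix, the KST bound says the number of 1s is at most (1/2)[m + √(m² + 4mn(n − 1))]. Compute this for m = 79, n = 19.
z(79, 19; 2, 2) ≤ (1/2)[79 + √(79² + 4·79·19·18)] = (1/2)[79 + √114313] = 208.551

Kővári–Sós–Turán: let r_1, ..., r_79 be the row sums and z = Σ r_i the total number of 1s. Each pair of columns can share at most one row with both entries 1 (else a 2×2 all-ones block appears), so Σ_i C(r_i, 2) ≤ C(19, 2) = 171. By convexity Σ_i C(r_i, 2) ≥ 79·C(z/79, 2) = z(z − 79)/(2·79), giving z² − 79z − 79·19·18 ≤ 0 and hence z ≤ (1/2)[79 + √(6241 + 4·27018)] = (1/2)[79 + √114313] ≈ (1/2)(79 + 338.1021) = 208.551.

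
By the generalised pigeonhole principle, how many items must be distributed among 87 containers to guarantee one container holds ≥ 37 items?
n = (37 − 1)·87 + 1 = 3133

By the generalised pigeonhole principle, to guarantee some box contains ≥ r objects we need more than (r − 1) · k objects total. Threshold: n = (r − 1) · k + 1. With r = 37 and k = 87: n = 36 · 87 + 1 = 3132 + 1 = 3133. For n = 3132 = 36 · 87, we can put exactly 36 objects in every box, avoiding 37 in any single one — so 3133 is tight.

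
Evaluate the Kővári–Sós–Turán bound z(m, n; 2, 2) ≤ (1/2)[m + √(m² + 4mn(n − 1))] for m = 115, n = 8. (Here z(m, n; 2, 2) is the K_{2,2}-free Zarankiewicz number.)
z(115, 8; 2, 2) ≤ (1/2)[115 + √(115² + 4·115·8·7)] = (1/2)[115 + √38985] = 156.2231

Kővári–Sós–Turán: let r_1, ..., r_115 be the row sums and z = Σ r_i the total number of 1s. Each pair of columns can share at most one row with both entries 1 (else a 2×2 all-ones block appears), so Σ_i C(r_i, 2) ≤ C(8, 2) = 28. By convexity Σ_i C(r_i, 2) ≥ 115·C(z/115, 2) = z(z − 115)/(2·115), giving z² − 115z − 115·8·7 ≤ 0 and hence z ≤ (1/2)[115 + √(13225 + 4·6440)] = (1/2)[115 + √38985] ≈ (1/2)(115 + 197.4462) = 156.2231.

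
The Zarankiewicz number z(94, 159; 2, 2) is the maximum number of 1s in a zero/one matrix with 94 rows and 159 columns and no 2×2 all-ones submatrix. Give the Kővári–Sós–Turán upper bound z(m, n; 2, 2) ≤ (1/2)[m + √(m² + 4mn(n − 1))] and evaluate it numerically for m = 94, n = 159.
z(94, 159; 2, 2) ≤ (1/2)[94 + √(94² + 4·94·159·158)] = (1/2)[94 + √9454708] = 1584.4254

Kővári–Sós–Turán: let r_1, ..., r_94 be the row sums and z = Σ r_i the total number of 1s. Each pair of columns can share at most one row with both entries 1 (else a 2×2 all-ones block appears), so Σ_i C(r_i, 2) ≤ C(159, 2) = 12561. By convexity Σ_i C(r_i, 2) ≥ 94·C(z/94, 2) = z(z − 94)/(2·94), giving z² − 94z − 94·159·158 ≤ 0 and hence z ≤ (1/2)[94 + √(8836 + 4·2361468)] = (1/2)[94 + √9454708] ≈ (1/2)(94 + 3074.8509) = 1584.4254.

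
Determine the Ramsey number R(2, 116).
R(2, 116) = 116

R(2, k) = k for all k ≥ 2: in a 2-colouring of K_k, either some edge is red (a red K_2) or all edges are blue (a blue K_k). And K_{115} coloured all-blue has no blue K_116, so R(2, 116) > 115. Hence R(2, 116) = 116.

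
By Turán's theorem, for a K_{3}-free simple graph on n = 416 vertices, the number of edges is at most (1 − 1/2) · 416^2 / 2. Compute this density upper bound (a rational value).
Turán density bound = (1/2) · 416^2/2 = 43264

Turán's theorem: ex(n, K_{r+1}) is achieved by the complete r-partite Turán graph T(n, r) with parts as balanced as possible, and is at most (1 − 1/r) · n^2/2. For r = 2, n = 416: the density bound is (1/2) · 173056/2 = 43264. Since 2 ∣ 416, the Turán graph T(416, 2) has parts of equal size 208, and its edge count e(T(416, 2)) = 43264 attains the density bound exactly.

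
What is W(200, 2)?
W(200, 2) = 200 + 1 = 201

A 2-term AP is any pair of integers, so a monochromatic 2-AP exists iff some colour is used at least twice. With 200 colours, the colouring i ↦ i on {1, ..., 200} uses each colour once, avoiding any monochromatic pair, so W(200, 2) > 200. For {1, ..., 201}, pigeonhole forces two integers of the same colour, which form a monochromatic 2-AP. Hence W(200, 2) = 201.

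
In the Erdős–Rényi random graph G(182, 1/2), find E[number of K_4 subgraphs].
E[# K_4] = C(182, 4) · (1/2)^C(4, 2) = 44224635 / 2^6 = 691009.921875

For each 4-subset S of vertices (there are C(182, 4) = 44224635 such S), let X_S = 1 if S induces a K_4 (all C(4, 2) = 6 edges present). Then P(X_S = 1) = (1/2)^6 = 1/64. By linearity of expectation, E[# K_4] = C(182, 4) · (1/2)^6 = 44224635 / 64 = 691009.921875.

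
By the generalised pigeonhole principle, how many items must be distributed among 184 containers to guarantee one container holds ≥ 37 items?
n = (37 − 1)·184 + 1 = 6625

By the generalised pigeonhole principle, to guarantee some box contains ≥ r objects we need more than (r − 1) · k objects total. Threshold: n = (r − 1) · k + 1. With r = 37 and k = 184: n = 36 · 184 + 1 = 6624 + 1 = 6625. For n = 6624 = 36 · 184, we can put exactly 36 objects in every box, avoiding 37 in any single one — so 6625 is tight.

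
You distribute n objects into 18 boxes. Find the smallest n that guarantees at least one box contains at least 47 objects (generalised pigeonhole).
n = (47 − 1)·18 + 1 = 829

By the generalised pigeonhole principle, to guarantee some box contains ≥ r objects we need more than (r − 1) · k objects total. Threshold: n = (r − 1) · k + 1. With r = 47 and k = 18: n = 46 · 18 + 1 = 828 + 1 = 829. For n = 828 = 46 · 18, we can put exactly 46 objects in every box, avoiding 47 in any single one — so 829 is tight.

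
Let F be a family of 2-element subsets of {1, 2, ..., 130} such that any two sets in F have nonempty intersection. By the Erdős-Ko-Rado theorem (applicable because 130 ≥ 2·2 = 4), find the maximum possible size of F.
max |F| = C(129, 1) = 129

Erdős-Ko-Rado (1961): when n ≥ 2k, max |F| = C(n−1, k−1). The bound is attained by the star {A : i ∈ A} for any fixed i ∈ [n]. Here C(130−1, 2−1) = C(129, 1) = 129.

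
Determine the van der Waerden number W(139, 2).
W(139, 2) = 139 + 1 = 140

A 2-term AP is any pair of integers, so a monochromatic 2-AP exists iff some colour is used at least twice. With 139 colours, the colouring i ↦ i on {1, ..., 139} uses each colour once, avoiding any monochromatic pair, so W(139, 2) > 139. For {1, ..., 140}, pigeonhole forces two integers of the same colour, which form a monochromatic 2-AP. Hence W(139, 2) = 140.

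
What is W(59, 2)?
W(59, 2) = 59 + 1 = 60

A 2-term AP is any pair of integers, so a monochromatic 2-AP exists iff some colour is used at least twice. With 59 colours, the colouring i ↦ i on {1, ..., 59} uses each colour once, avoiding any monochromatic pair, so W(59, 2) > 59. For {1, ..., 60}, pigeonhole forces two integers of the same colour, which form a monochromatic 2-AP. Hence W(59, 2) = 60.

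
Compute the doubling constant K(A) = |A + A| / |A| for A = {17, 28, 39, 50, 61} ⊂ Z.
K = |A + A| / |A| = 9/5

Enumerate A + A = {a + b : a, b ∈ A}. With |A| = 5, there are |A|^2 = 25 ordered sum pairs; collecting distinct values, A + A = {34, 45, 56, 67, 78, 89, 100, 111, 122}, so |A + A| = 9. Thus K = 9/5. Here |A + A| = 2|A| − 1 = 9, the minimum possible — so K = 9/5 is minimal, which holds iff A is an arithmetic progression.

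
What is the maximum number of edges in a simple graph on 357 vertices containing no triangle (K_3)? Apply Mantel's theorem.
ex(357, K_3) = ⌊357^2/4⌋ = 31862

Mantel (1907): a triangle-free graph on n vertices has at most ⌊n^2/4⌋ edges, with equality for the complete bipartite graph K_{⌊n/2⌋, ⌈n/2⌉}. For n = 357: ⌊357^2/4⌋ = ⌊127449/4⌋ = 31862. The extremal graph is K_{178, 179}, which has 178·179 = 31862 edges.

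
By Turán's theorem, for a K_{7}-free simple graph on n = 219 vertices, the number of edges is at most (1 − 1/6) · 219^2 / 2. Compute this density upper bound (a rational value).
Turán density bound = (5/6) · 219^2/2 = 79935/4 ≈ 19983.75

Turán's theorem: ex(n, K_{r+1}) is achieved by the complete r-partite Turán graph T(n, r) with parts as balanced as possible, and is at most (1 − 1/r) · n^2/2. For r = 6, n = 219: the density bound is (5/6) · 47961/2 = 79935/4 ≈ 19983.75. The integer-valued extremum is e(T(219, 6)) = 19983, which is strictly less than the density bound 79935/4 since 6 ∤ 219 (the parts of T(219, 6) cannot all be equal).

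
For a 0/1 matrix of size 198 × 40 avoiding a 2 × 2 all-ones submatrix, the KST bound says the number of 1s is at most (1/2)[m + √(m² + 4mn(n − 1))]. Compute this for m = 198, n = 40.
z(198, 40; 2, 2) ≤ (1/2)[198 + √(198² + 4·198·40·39)] = (1/2)[198 + √1274724] = 663.5184

Kővári–Sós–Turán: let r_1, ..., r_198 be the row sums and z = Σ r_i the total number of 1s. Each pair of columns can share at most one row with both entries 1 (else a 2×2 all-ones block appears), so Σ_i C(r_i, 2) ≤ C(40, 2) = 780. By convexity Σ_i C(r_i, 2) ≥ 198·C(z/198, 2) = z(z − 198)/(2·198), giving z² − 198z − 198·40·39 ≤ 0 and hence z ≤ (1/2)[198 + √(39204 + 4·308880)] = (1/2)[198 + √1274724] ≈ (1/2)(198 + 1129.0368) = 663.5184.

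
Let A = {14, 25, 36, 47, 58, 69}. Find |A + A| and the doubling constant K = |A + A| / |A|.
K = |A + A| / |A| = 11/6

Enumerate A + A = {a + b : a, b ∈ A}. With |A| = 6, there are |A|^2 = 36 ordered sum pairs; collecting distinct values, A + A = {28, 39, 50, 61, 72, 83, 94, 105, 116, 127, 138}, so |A + A| = 11. Thus K = 11/6. Here |A + A| = 2|A| − 1 = 11, the minimum possible — so K = 11/6 is minimal, which holds iff A is an arithmetic progression.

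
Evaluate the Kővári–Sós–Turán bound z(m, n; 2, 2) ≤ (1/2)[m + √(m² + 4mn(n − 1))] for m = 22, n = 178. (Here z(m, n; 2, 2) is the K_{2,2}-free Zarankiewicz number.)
z(22, 178; 2, 2) ≤ (1/2)[22 + √(22² + 4·22·178·177)] = (1/2)[22 + √2773012] = 843.6182

Kővári–Sós–Turán: let r_1, ..., r_22 be the row sums and z = Σ r_i the total number of 1s. Each pair of columns can share at most one row with both entries 1 (else a 2×2 all-ones block appears), so Σ_i C(r_i, 2) ≤ C(178, 2) = 15753. By convexity Σ_i C(r_i, 2) ≥ 22·C(z/22, 2) = z(z − 22)/(2·22), giving z² − 22z − 22·178·177 ≤ 0 and hence z ≤ (1/2)[22 + √(484 + 4·693132)] = (1/2)[22 + √2773012] ≈ (1/2)(22 + 1665.2363) = 843.6182.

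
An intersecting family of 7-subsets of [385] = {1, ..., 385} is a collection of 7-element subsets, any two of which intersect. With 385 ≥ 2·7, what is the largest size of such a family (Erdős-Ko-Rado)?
max |F| = C(384, 6) = 4281625192384

Erdős-Ko-Rado (1961): when n ≥ 2k, max |F| = C(n−1, k−1). The bound is attained by the star {A : i ∈ A} for any fixed i ∈ [n]. Here C(385−1, 7−1) = C(384, 6) = 4281625192384.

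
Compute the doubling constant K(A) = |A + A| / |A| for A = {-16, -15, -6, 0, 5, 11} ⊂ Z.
K = |A + A| / |A| = 20/6 = 10/3

Enumerate A + A = {a + b : a, b ∈ A}. With |A| = 6, there are |A|^2 = 36 ordered sum pairs; collecting distinct values, A + A = {-32, -31, -30, -22, -21, -16, -15, -12, -11, -10, -6, -5, -4, -1, 0, 5, 10, 11, 16, 22}, so |A + A| = 20. Thus K = 20/6 = 10/3. For comparison, the minimum possible |A + A| over all 6-element sets is 2·6 − 1 = 11 (so min K = 11/6), attained only by arithmetic progressions.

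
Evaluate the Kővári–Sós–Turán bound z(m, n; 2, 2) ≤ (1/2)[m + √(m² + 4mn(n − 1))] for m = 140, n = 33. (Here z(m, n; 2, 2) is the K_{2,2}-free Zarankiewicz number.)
z(140, 33; 2, 2) ≤ (1/2)[140 + √(140² + 4·140·33·32)] = (1/2)[140 + √610960] = 460.8197

Kővári–Sós–Turán: let r_1, ..., r_140 be the row sums and z = Σ r_i the total number of 1s. Each pair of columns can share at most one row with both entries 1 (else a 2×2 all-ones block appears), so Σ_i C(r_i, 2) ≤ C(33, 2) = 528. By convexity Σ_i C(r_i, 2) ≥ 140·C(z/140, 2) = z(z − 140)/(2·140), giving z² − 140z − 140·33·32 ≤ 0 and hence z ≤ (1/2)[140 + √(19600 + 4·147840)] = (1/2)[140 + √610960] ≈ (1/2)(140 + 781.6393) = 460.8197.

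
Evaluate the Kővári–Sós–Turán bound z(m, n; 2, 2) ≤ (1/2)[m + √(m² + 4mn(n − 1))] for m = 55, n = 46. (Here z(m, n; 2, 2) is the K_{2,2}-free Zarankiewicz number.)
z(55, 46; 2, 2) ≤ (1/2)[55 + √(55² + 4·55·46·45)] = (1/2)[55 + √458425] = 366.0354

Kővári–Sós–Turán: let r_1, ..., r_55 be the row sums and z = Σ r_i the total number of 1s. Each pair of columns can share at most one row with both entries 1 (else a 2×2 all-ones block appears), so Σ_i C(r_i, 2) ≤ C(46, 2) = 1035. By convexity Σ_i C(r_i, 2) ≥ 55·C(z/55, 2) = z(z − 55)/(2·55), giving z² − 55z − 55·46·45 ≤ 0 and hence z ≤ (1/2)[55 + √(3025 + 4·113850)] = (1/2)[55 + √458425] ≈ (1/2)(55 + 677.0709) = 366.0354.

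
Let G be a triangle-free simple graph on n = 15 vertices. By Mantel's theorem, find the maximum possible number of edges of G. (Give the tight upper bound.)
ex(15, K_3) = ⌊15^2/4⌋ = 56

Mantel (1907): a triangle-free graph on n vertices has at most ⌊n^2/4⌋ edges, with equality for the complete bipartite graph K_{⌊n/2⌋, ⌈n/2⌉}. For n = 15: ⌊15^2/4⌋ = ⌊225/4⌋ = 56. The extremal graph is K_{7, 8}, which has 7·8 = 56 edges.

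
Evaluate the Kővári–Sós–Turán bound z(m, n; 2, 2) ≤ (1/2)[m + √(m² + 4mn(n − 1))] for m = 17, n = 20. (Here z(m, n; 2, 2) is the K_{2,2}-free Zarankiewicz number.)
z(17, 20; 2, 2) ≤ (1/2)[17 + √(17² + 4·17·20·19)] = (1/2)[17 + √26129] = 89.3223

Kővári–Sós–Turán: let r_1, ..., r_17 be the row sums and z = Σ r_i the total number of 1s. Each pair of columns can share at most one row with both entries 1 (else a 2×2 all-ones block appears), so Σ_i C(r_i, 2) ≤ C(20, 2) = 190. By convexity Σ_i C(r_i, 2) ≥ 17·C(z/17, 2) = z(z − 17)/(2·17), giving z² − 17z − 17·20·19 ≤ 0 and hence z ≤ (1/2)[17 + √(289 + 4·6460)] = (1/2)[17 + √26129] ≈ (1/2)(17 + 161.6447) = 89.3223.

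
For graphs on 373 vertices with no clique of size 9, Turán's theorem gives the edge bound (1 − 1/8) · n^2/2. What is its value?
Turán density bound = (7/8) · 373^2/2 = 973903/16 ≈ 60868.9375

Turán's theorem: ex(n, K_{r+1}) is achieved by the complete r-partite Turán graph T(n, r) with parts as balanced as possible, and is at most (1 − 1/r) · n^2/2. For r = 8, n = 373: the density bound is (7/8) · 139129/2 = 973903/16 ≈ 60868.9375. The integer-valued extremum is e(T(373, 8)) = 60868, which is strictly less than the density bound 973903/16 since 8 ∤ 373 (the parts of T(373, 8) cannot all be equal).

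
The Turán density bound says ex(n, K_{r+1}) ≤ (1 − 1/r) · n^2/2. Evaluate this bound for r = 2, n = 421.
Turán density bound = (1/2) · 421^2/2 = 177241/4 ≈ 44310.25

Turán's theorem: ex(n, K_{r+1}) is achieved by the complete r-partite Turán graph T(n, r) with parts as balanced as possible, and is at most (1 − 1/r) · n^2/2. For r = 2, n = 421: the density bound is (1/2) · 177241/2 = 177241/4 ≈ 44310.25. The integer-valued extremum is e(T(421, 2)) = 44310, which is strictly less than the density bound 177241/4 since 2 ∤ 421 (the parts of T(421, 2) cannot all be equal).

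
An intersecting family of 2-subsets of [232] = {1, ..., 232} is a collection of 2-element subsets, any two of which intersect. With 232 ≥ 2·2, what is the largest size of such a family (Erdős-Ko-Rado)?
max |F| = C(231, 1) = 231

Erdős-Ko-Rado (1961): when n ≥ 2k, max |F| = C(n−1, k−1). The bound is attained by the star {A : i ∈ A} for any fixed i ∈ [n]. Here C(232−1, 2−1) = C(231, 1) = 231.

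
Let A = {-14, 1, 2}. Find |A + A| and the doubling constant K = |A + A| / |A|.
K = |A + A| / |A| = 6/3 = 2

Enumerate A + A = {a + b : a, b ∈ A}. With |A| = 3, there are |A|^2 = 9 ordered sum pairs; collecting distinct values, A + A = {-28, -13, -12, 2, 3, 4}, so |A + A| = 6. Thus K = 6/3 = 2. For comparison, the minimum possible |A + A| over all 3-element sets is 2·3 − 1 = 5 (so min K = 5/3), attained only by arithmetic progressions.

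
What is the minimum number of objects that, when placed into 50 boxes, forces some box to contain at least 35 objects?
n = (35 − 1)·50 + 1 = 1701

By the generalised pigeonhole principle, to guarantee some box contains ≥ r objects we need more than (r − 1) · k objects total. Threshold: n = (r − 1) · k + 1. With r = 35 and k = 50: n = 34 · 50 + 1 = 1700 + 1 = 1701. For n = 1700 = 34 · 50, we can put exactly 34 objects in every box, avoiding 35 in any single one — so 1701 is tight.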